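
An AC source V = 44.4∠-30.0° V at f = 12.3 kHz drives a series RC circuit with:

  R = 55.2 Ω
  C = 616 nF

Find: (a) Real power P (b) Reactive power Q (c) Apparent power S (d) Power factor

Step 1 — Angular frequency: ω = 2π·f = 2π·1.23e+04 = 7.728e+04 rad/s.
Step 2 — Component impedances:
  R: Z = R = 55.2 Ω
  C: Z = 1/(jωC) = -j/(ω·C) = 0 - j21.01 Ω
Step 3 — Series combination: Z_total = R + C = 55.2 - j21.01 Ω = 59.06∠-20.8° Ω.
Step 4 — Source phasor: V = 44.4∠-30.0° V = 38.45 - j22.2 V.
Step 5 — Current: I = V / Z = 0.7422 - j0.1198 A = 0.7518∠-9.2° A.
Step 6 — Complex power: S = V·I* = 31.2 - j11.87 VA.
Step 7 — Real power: P = Re(S) = 31.2 W.
Step 8 — Reactive power: Q = Im(S) = -11.87 VAR.
Step 9 — Apparent power: |S| = 33.38 VA.
Step 10 — Power factor: PF = P/|S| = 0.9346 (leading).

(a) P = 31.2 W  (b) Q = -11.87 VAR  (c) S = 33.38 VA  (d) PF = 0.9346 (leading)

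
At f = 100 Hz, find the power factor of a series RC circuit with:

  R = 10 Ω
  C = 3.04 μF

Step 1 — Angular frequency: ω = 2π·f = 2π·100 = 628.3 rad/s.
Step 2 — Component impedances:
  R: Z = R = 10 Ω
  C: Z = 1/(jωC) = -j/(ω·C) = 0 - j523.5 Ω
Step 3 — Series combination: Z_total = R + C = 10 - j523.5 Ω = 523.6∠-88.9° Ω.
Step 4 — Power factor: PF = cos(φ) = Re(Z)/|Z| = 10/523.6 = 0.0191.
Step 5 — Type: Im(Z) = -523.5 ⇒ leading (phase φ = -88.9°).

PF = 0.0191 (leading, φ = -88.9°)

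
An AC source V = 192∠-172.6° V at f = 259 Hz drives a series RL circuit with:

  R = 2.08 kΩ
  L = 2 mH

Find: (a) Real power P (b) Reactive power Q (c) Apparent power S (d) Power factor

Step 1 — Angular frequency: ω = 2π·f = 2π·259 = 1627 rad/s.
Step 2 — Component impedances:
  R: Z = R = 2080 Ω
  L: Z = jωL = j·1627·0.002 = 0 + j3.255 Ω
Step 3 — Series combination: Z_total = R + L = 2080 + j3.255 Ω = 2080∠0.1° Ω.
Step 4 — Source phasor: V = 192∠-172.6° V = -190.4 - j24.73 V.
Step 5 — Current: I = V / Z = -0.09156 - j0.01175 A = 0.09231∠-172.7° A.
Step 6 — Complex power: S = V·I* = 17.72 + j0.02773 VA.
Step 7 — Real power: P = Re(S) = 17.72 W.
Step 8 — Reactive power: Q = Im(S) = 0.02773 VAR.
Step 9 — Apparent power: |S| = 17.72 VA.
Step 10 — Power factor: PF = P/|S| = 1 (lagging).

(a) P = 17.72 W  (b) Q = 0.02773 VAR  (c) S = 17.72 VA  (d) PF = 1 (lagging)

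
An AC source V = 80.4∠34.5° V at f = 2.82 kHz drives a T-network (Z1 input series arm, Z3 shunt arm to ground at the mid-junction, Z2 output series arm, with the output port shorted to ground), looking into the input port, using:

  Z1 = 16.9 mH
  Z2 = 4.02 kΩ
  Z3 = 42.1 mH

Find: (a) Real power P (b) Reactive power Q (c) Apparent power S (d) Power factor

Step 1 — Angular frequency: ω = 2π·f = 2π·2820 = 1.772e+04 rad/s.
Step 2 — Component impedances:
  Z1: Z = jωL = j·1.772e+04·0.0169 = 0 + j299.4 Ω
  Z2: Z = R = 4020 Ω
  Z3: Z = jωL = j·1.772e+04·0.0421 = 0 + j746 Ω
Step 3 — With the output port shorted to ground, the output series arm Z2 runs from the junction to ground; the shunt arm Z3 also runs from the junction to ground. They appear in parallel: Z3 || Z2 = 133.8 + j721.1 Ω.
Step 4 — Series with input arm Z1: Z_in = Z1 + (Z3 || Z2) = 133.8 + j1021 Ω = 1029∠82.5° Ω.
Step 5 — Source phasor: V = 80.4∠34.5° V = 66.26 + j45.54 V.
Step 6 — Current: I = V / Z = 0.05224 - j0.05808 A = 0.07811∠-48.0° A.
Step 7 — Complex power: S = V·I* = 0.8164 + j6.227 VA.
Step 8 — Real power: P = Re(S) = 0.8164 W.
Step 9 — Reactive power: Q = Im(S) = 6.227 VAR.
Step 10 — Apparent power: |S| = 6.28 VA.
Step 11 — Power factor: PF = P/|S| = 0.13 (lagging).

(a) P = 0.8164 W  (b) Q = 6.227 VAR  (c) S = 6.28 VA  (d) PF = 0.13 (lagging)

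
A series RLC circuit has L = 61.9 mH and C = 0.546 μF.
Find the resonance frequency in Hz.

Step 1 — Resonance condition Im(Z)=0 gives ω₀ = 1/√(LC).
Step 2 — ω₀ = 1/√(0.0619·5.46e-07) = 5439 rad/s.
Step 3 — f₀ = ω₀/(2π) = 865.7 Hz.

f₀ = 865.7 Hz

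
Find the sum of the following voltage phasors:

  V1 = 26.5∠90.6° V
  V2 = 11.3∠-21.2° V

Step 1 — Convert each phasor to rectangular form:
  V1 = 26.5·(cos(90.6°) + j·sin(90.6°)) = -0.2775 + j26.5 V
  V2 = 11.3·(cos(-21.2°) + j·sin(-21.2°)) = 10.54 - j4.086 V
Step 2 — Sum components: V_total = 10.26 + j22.41 V.
Step 3 — Convert to polar: |V_total| = 24.65 V, ∠V_total = 65.4°.

V_total = 24.65∠65.4° V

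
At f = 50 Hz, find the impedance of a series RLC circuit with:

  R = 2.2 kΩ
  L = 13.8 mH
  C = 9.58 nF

Step 1 — Angular frequency: ω = 2π·f = 2π·50 = 314.2 rad/s.
Step 2 — Component impedances:
  R: Z = R = 2200 Ω
  L: Z = jωL = j·314.2·0.0138 = 0 + j4.335 Ω
  C: Z = 1/(jωC) = -j/(ω·C) = 0 - j3.323e+05 Ω
Step 3 — Series combination: Z_total = R + L + C = 2200 - j3.323e+05 Ω = 3.323e+05∠-89.6° Ω.

Z = 2200 - j3.323e+05 Ω = 3.323e+05∠-89.6° Ω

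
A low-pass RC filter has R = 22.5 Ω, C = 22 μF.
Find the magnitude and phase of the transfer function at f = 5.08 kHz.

Step 1 — Angular frequency: ω = 2π·5080 = 3.192e+04 rad/s.
Step 2 — Transfer function: H(jω) = 1/(1 + jωRC).
Step 3 — Denominator: 1 + jωRC = 1 + j·3.192e+04·22.5·2.2e-05 = 1 + j15.8.
Step 4 — H = 0.00399 - j0.06304.
Step 5 — Magnitude: |H| = 0.06317 (-24.0 dB); phase: φ = -86.4°.

|H| = 0.06317 (-24.0 dB), φ = -86.4°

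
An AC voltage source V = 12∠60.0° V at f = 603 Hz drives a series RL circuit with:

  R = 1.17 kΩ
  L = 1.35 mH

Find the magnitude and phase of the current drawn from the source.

Step 1 — Angular frequency: ω = 2π·f = 2π·603 = 3789 rad/s.
Step 2 — Component impedances:
  R: Z = R = 1170 Ω
  L: Z = jωL = j·3789·0.00135 = 0 + j5.115 Ω
Step 3 — Series combination: Z_total = R + L = 1170 + j5.115 Ω = 1170∠0.3° Ω.
Step 4 — Source phasor: V = 12∠60.0° V = 6 + j10.39 V.
Step 5 — Ohm's law: I = V / Z_total = (6 + j10.39) / (1170 + j5.115) = 0.005167 + j0.00886 A.
Step 6 — Convert to polar: |I| = 0.01026 A, ∠I = 59.7°.

I = 0.01026∠59.7° A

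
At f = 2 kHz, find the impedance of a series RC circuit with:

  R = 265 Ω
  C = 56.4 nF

Step 1 — Angular frequency: ω = 2π·f = 2π·2000 = 1.257e+04 rad/s.
Step 2 — Component impedances:
  R: Z = R = 265 Ω
  C: Z = 1/(jωC) = -j/(ω·C) = 0 - j1411 Ω
Step 3 — Series combination: Z_total = R + C = 265 - j1411 Ω = 1436∠-79.4° Ω.

Z = 265 - j1411 Ω = 1436∠-79.4° Ω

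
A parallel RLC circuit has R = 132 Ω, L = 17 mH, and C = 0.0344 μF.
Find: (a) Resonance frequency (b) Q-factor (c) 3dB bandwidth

Step 1 — Resonance: ω₀ = 1/√(LC) = 1/√(0.017·3.44e-08) = 4.135e+04 rad/s.
Step 2 — f₀ = ω₀/(2π) = 6581 Hz.
Step 3 — Parallel Q: Q = R/(ω₀L) = 132/(4.135e+04·0.017) = 0.1878.
Step 4 — Bandwidth: Δω = ω₀/Q = 2.202e+05 rad/s; BW = Δω/(2π) = 3.505e+04 Hz.

(a) f₀ = 6581 Hz  (b) Q = 0.1878  (c) BW = 3.505e+04 Hz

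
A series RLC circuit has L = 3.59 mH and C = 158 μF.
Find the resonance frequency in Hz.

Step 1 — Resonance condition Im(Z)=0 gives ω₀ = 1/√(LC).
Step 2 — ω₀ = 1/√(0.00359·0.000158) = 1328 rad/s.
Step 3 — f₀ = ω₀/(2π) = 211.3 Hz.

f₀ = 211.3 Hz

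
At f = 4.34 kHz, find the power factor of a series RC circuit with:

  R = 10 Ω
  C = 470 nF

Step 1 — Angular frequency: ω = 2π·f = 2π·4340 = 2.727e+04 rad/s.
Step 2 — Component impedances:
  R: Z = R = 10 Ω
  C: Z = 1/(jωC) = -j/(ω·C) = 0 - j78.02 Ω
Step 3 — Series combination: Z_total = R + C = 10 - j78.02 Ω = 78.66∠-82.7° Ω.
Step 4 — Power factor: PF = cos(φ) = Re(Z)/|Z| = 10/78.66 = 0.1271.
Step 5 — Type: Im(Z) = -78.02 ⇒ leading (phase φ = -82.7°).

PF = 0.1271 (leading, φ = -82.7°)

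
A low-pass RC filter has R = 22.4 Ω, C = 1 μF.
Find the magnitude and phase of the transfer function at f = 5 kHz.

Step 1 — Angular frequency: ω = 2π·5000 = 3.142e+04 rad/s.
Step 2 — Transfer function: H(jω) = 1/(1 + jωRC).
Step 3 — Denominator: 1 + jωRC = 1 + j·3.142e+04·22.4·1e-06 = 1 + j0.7037.
Step 4 — H = 0.6688 - j0.4706.
Step 5 — Magnitude: |H| = 0.8178 (-1.7 dB); phase: φ = -35.1°.

|H| = 0.8178 (-1.7 dB), φ = -35.1°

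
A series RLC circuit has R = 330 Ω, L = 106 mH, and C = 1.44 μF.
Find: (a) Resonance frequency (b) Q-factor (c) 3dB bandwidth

Step 1 — Resonance: ω₀ = 1/√(LC) = 1/√(0.106·1.44e-06) = 2560 rad/s.
Step 2 — f₀ = ω₀/(2π) = 407.4 Hz.
Step 3 — Series Q: Q = ω₀L/R = 2560·0.106/330 = 0.8222.
Step 4 — Bandwidth: Δω = ω₀/Q = 3113 rad/s; BW = Δω/(2π) = 495.5 Hz.

(a) f₀ = 407.4 Hz  (b) Q = 0.8222  (c) BW = 495.5 Hz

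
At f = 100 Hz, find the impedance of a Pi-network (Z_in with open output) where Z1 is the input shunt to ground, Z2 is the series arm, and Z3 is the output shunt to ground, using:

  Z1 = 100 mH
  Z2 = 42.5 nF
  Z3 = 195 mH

Step 1 — Angular frequency: ω = 2π·f = 2π·100 = 628.3 rad/s.
Step 2 — Component impedances:
  Z1: Z = jωL = j·628.3·0.1 = 0 + j62.83 Ω
  Z2: Z = 1/(jωC) = -j/(ω·C) = 0 - j3.745e+04 Ω
  Z3: Z = jωL = j·628.3·0.195 = 0 + j122.5 Ω
Step 3 — With open output, the series arm Z2 and the output shunt Z3 appear in series to ground: Z2 + Z3 = 0 - j3.733e+04 Ω.
Step 4 — Parallel with input shunt Z1: Z_in = Z1 || (Z2 + Z3) = 0 + j62.94 Ω = 62.94∠90.0° Ω.

Z = 0 + j62.94 Ω = 62.94∠90.0° Ω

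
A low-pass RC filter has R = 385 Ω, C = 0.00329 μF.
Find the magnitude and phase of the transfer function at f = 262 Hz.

Step 1 — Angular frequency: ω = 2π·262 = 1646 rad/s.
Step 2 — Transfer function: H(jω) = 1/(1 + jωRC).
Step 3 — Denominator: 1 + jωRC = 1 + j·1646·385·3.29e-09 = 1 + j0.002085.
Step 4 — H = 1 - j0.002085.
Step 5 — Magnitude: |H| = 1 (-0.0 dB); phase: φ = -0.1°.

|H| = 1 (-0.0 dB), φ = -0.1°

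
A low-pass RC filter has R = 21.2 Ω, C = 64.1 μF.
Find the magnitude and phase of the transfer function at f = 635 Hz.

Step 1 — Angular frequency: ω = 2π·635 = 3990 rad/s.
Step 2 — Transfer function: H(jω) = 1/(1 + jωRC).
Step 3 — Denominator: 1 + jωRC = 1 + j·3990·21.2·6.41e-05 = 1 + j5.422.
Step 4 — H = 0.0329 - j0.1784.
Step 5 — Magnitude: |H| = 0.1814 (-14.8 dB); phase: φ = -79.5°.

|H| = 0.1814 (-14.8 dB), φ = -79.5°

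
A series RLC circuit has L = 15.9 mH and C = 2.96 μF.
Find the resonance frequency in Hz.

Step 1 — Resonance condition Im(Z)=0 gives ω₀ = 1/√(LC).
Step 2 — ω₀ = 1/√(0.0159·2.96e-06) = 4610 rad/s.
Step 3 — f₀ = ω₀/(2π) = 733.6 Hz.

f₀ = 733.6 Hz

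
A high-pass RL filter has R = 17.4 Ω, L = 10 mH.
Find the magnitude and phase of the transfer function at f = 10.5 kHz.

Step 1 — Angular frequency: ω = 2π·1.05e+04 = 6.597e+04 rad/s.
Step 2 — Transfer function: H(jω) = jωL/(R + jωL).
Step 3 — Numerator jωL = j·659.7; denominator R + jωL = 17.4 + j659.7.
Step 4 — H = 0.9993 + j0.02636.
Step 5 — Magnitude: |H| = 0.9997 (-0.0 dB); phase: φ = 1.5°.

|H| = 0.9997 (-0.0 dB), φ = 1.5°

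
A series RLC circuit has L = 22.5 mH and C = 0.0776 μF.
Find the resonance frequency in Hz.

Step 1 — Resonance condition Im(Z)=0 gives ω₀ = 1/√(LC).
Step 2 — ω₀ = 1/√(0.0225·7.76e-08) = 2.393e+04 rad/s.
Step 3 — f₀ = ω₀/(2π) = 3809 Hz.

f₀ = 3809 Hz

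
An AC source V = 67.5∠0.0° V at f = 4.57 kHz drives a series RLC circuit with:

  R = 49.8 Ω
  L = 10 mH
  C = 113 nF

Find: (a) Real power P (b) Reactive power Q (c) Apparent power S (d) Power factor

Step 1 — Angular frequency: ω = 2π·f = 2π·4570 = 2.871e+04 rad/s.
Step 2 — Component impedances:
  R: Z = R = 49.8 Ω
  L: Z = jωL = j·2.871e+04·0.01 = 0 + j287.1 Ω
  C: Z = 1/(jωC) = -j/(ω·C) = 0 - j308.2 Ω
Step 3 — Series combination: Z_total = R + L + C = 49.8 - j21.05 Ω = 54.07∠-22.9° Ω.
Step 4 — Source phasor: V = 67.5∠0.0° V = 67.5 V.
Step 5 — Current: I = V / Z = 1.15 + j0.4861 A = 1.248∠22.9° A.
Step 6 — Complex power: S = V·I* = 77.62 - j32.81 VA.
Step 7 — Real power: P = Re(S) = 77.62 W.
Step 8 — Reactive power: Q = Im(S) = -32.81 VAR.
Step 9 — Apparent power: |S| = 84.27 VA.
Step 10 — Power factor: PF = P/|S| = 0.9211 (leading).

(a) P = 77.62 W  (b) Q = -32.81 VAR  (c) S = 84.27 VA  (d) PF = 0.9211 (leading)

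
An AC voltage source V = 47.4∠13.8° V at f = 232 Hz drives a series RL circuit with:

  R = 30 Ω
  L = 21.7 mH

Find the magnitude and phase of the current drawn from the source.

Step 1 — Angular frequency: ω = 2π·f = 2π·232 = 1458 rad/s.
Step 2 — Component impedances:
  R: Z = R = 30 Ω
  L: Z = jωL = j·1458·0.0217 = 0 + j31.63 Ω
Step 3 — Series combination: Z_total = R + L = 30 + j31.63 Ω = 43.6∠46.5° Ω.
Step 4 — Source phasor: V = 47.4∠13.8° V = 46.03 + j11.31 V.
Step 5 — Ohm's law: I = V / Z_total = (46.03 + j11.31) / (30 + j31.63) = 0.9148 - j0.5877 A.
Step 6 — Convert to polar: |I| = 1.087 A, ∠I = -32.7°.

I = 1.087∠-32.7° A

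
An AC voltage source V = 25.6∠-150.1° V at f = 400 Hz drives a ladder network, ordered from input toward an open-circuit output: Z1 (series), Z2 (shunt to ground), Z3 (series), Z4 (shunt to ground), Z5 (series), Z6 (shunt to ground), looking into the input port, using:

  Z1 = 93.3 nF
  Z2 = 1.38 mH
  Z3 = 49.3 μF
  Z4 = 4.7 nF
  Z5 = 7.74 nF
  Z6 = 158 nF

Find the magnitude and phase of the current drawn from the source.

Step 1 — Angular frequency: ω = 2π·f = 2π·400 = 2513 rad/s.
Step 2 — Component impedances:
  Z1: Z = 1/(jωC) = -j/(ω·C) = 0 - j4265 Ω
  Z2: Z = jωL = j·2513·0.00138 = 0 + j3.468 Ω
  Z3: Z = 1/(jωC) = -j/(ω·C) = 0 - j8.071 Ω
  Z4: Z = 1/(jωC) = -j/(ω·C) = 0 - j8.466e+04 Ω
  Z5: Z = 1/(jωC) = -j/(ω·C) = 0 - j5.141e+04 Ω
  Z6: Z = 1/(jωC) = -j/(ω·C) = 0 - j2518 Ω
Step 3 — Ladder network (open output): work backward from the far end, alternating series and parallel combinations. Z_in = 0 - j4261 Ω = 4261∠-90.0° Ω.
Step 4 — Source phasor: V = 25.6∠-150.1° V = -22.19 - j12.76 V.
Step 5 — Ohm's law: I = V / Z_total = (-22.19 - j12.76) / (0 - j4261) = 0.002995 - j0.005208 A.
Step 6 — Convert to polar: |I| = 0.006008 A, ∠I = -60.1°.

I = 0.006008∠-60.1° A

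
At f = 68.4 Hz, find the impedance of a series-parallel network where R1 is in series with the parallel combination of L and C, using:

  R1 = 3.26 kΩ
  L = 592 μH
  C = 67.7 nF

Step 1 — Angular frequency: ω = 2π·f = 2π·68.4 = 429.8 rad/s.
Step 2 — Component impedances:
  R1: Z = R = 3260 Ω
  L: Z = jωL = j·429.8·0.000592 = 0 + j0.2544 Ω
  C: Z = 1/(jωC) = -j/(ω·C) = 0 - j3.437e+04 Ω
Step 3 — Parallel branch: L || C = 1/(1/L + 1/C) = 0 + j0.2544 Ω.
Step 4 — Series with R1: Z_total = R1 + (L || C) = 3260 + j0.2544 Ω = 3260∠0.0° Ω.

Z = 3260 + j0.2544 Ω = 3260∠0.0° Ω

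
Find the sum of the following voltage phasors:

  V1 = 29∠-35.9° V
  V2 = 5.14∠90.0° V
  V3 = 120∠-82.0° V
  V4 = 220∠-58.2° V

Step 1 — Convert each phasor to rectangular form:
  V1 = 29·(cos(-35.9°) + j·sin(-35.9°)) = 23.49 - j17 V
  V2 = 5.14·(cos(90.0°) + j·sin(90.0°)) = 0 + j5.14 V
  V3 = 120·(cos(-82.0°) + j·sin(-82.0°)) = 16.7 - j118.8 V
  V4 = 220·(cos(-58.2°) + j·sin(-58.2°)) = 115.9 - j187 V
Step 2 — Sum components: V_total = 156.1 - j317.7 V.
Step 3 — Convert to polar: |V_total| = 354 V, ∠V_total = -63.8°.

V_total = 354∠-63.8° V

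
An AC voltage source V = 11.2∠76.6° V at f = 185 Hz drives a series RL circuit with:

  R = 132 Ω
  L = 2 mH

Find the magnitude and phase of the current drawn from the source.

Step 1 — Angular frequency: ω = 2π·f = 2π·185 = 1162 rad/s.
Step 2 — Component impedances:
  R: Z = R = 132 Ω
  L: Z = jωL = j·1162·0.002 = 0 + j2.325 Ω
Step 3 — Series combination: Z_total = R + L = 132 + j2.325 Ω = 132∠1.0° Ω.
Step 4 — Source phasor: V = 11.2∠76.6° V = 2.596 + j10.9 V.
Step 5 — Ohm's law: I = V / Z_total = (2.596 + j10.9) / (132 + j2.325) = 0.02111 + j0.08217 A.
Step 6 — Convert to polar: |I| = 0.08484 A, ∠I = 75.6°.

I = 0.08484∠75.6° A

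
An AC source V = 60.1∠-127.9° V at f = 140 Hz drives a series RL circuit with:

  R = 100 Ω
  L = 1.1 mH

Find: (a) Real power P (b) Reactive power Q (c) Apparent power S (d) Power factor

Step 1 — Angular frequency: ω = 2π·f = 2π·140 = 879.6 rad/s.
Step 2 — Component impedances:
  R: Z = R = 100 Ω
  L: Z = jωL = j·879.6·0.0011 = 0 + j0.9676 Ω
Step 3 — Series combination: Z_total = R + L = 100 + j0.9676 Ω = 100∠0.6° Ω.
Step 4 — Source phasor: V = 60.1∠-127.9° V = -36.92 - j47.42 V.
Step 5 — Current: I = V / Z = -0.3737 - j0.4706 A = 0.601∠-128.5° A.
Step 6 — Complex power: S = V·I* = 36.12 + j0.3495 VA.
Step 7 — Real power: P = Re(S) = 36.12 W.
Step 8 — Reactive power: Q = Im(S) = 0.3495 VAR.
Step 9 — Apparent power: |S| = 36.12 VA.
Step 10 — Power factor: PF = P/|S| = 1 (lagging).

(a) P = 36.12 W  (b) Q = 0.3495 VAR  (c) S = 36.12 VA  (d) PF = 1 (lagging)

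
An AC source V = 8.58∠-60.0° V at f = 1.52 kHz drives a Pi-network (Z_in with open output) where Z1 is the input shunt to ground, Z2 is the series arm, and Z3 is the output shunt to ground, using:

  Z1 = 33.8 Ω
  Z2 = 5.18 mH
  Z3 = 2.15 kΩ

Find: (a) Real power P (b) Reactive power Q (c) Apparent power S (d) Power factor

Step 1 — Angular frequency: ω = 2π·f = 2π·1520 = 9550 rad/s.
Step 2 — Component impedances:
  Z1: Z = R = 33.8 Ω
  Z2: Z = jωL = j·9550·0.00518 = 0 + j49.47 Ω
  Z3: Z = R = 2150 Ω
Step 3 — With open output, the series arm Z2 and the output shunt Z3 appear in series to ground: Z2 + Z3 = 2150 + j49.47 Ω.
Step 4 — Parallel with input shunt Z1: Z_in = Z1 || (Z2 + Z3) = 33.28 + j0.01185 Ω = 33.28∠0.0° Ω.
Step 5 — Source phasor: V = 8.58∠-60.0° V = 4.29 - j7.43 V.
Step 6 — Current: I = V / Z = 0.1288 - j0.2233 A = 0.2578∠-60.0° A.
Step 7 — Complex power: S = V·I* = 2.212 + j0.0007874 VA.
Step 8 — Real power: P = Re(S) = 2.212 W.
Step 9 — Reactive power: Q = Im(S) = 0.0007874 VAR.
Step 10 — Apparent power: |S| = 2.212 VA.
Step 11 — Power factor: PF = P/|S| = 1 (lagging).

(a) P = 2.212 W  (b) Q = 0.0007874 VAR  (c) S = 2.212 VA  (d) PF = 1 (lagging)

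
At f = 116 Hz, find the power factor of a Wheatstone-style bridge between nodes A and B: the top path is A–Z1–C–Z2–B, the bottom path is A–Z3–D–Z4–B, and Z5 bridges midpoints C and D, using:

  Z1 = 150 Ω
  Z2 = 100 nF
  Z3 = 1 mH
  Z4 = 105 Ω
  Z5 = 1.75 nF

Step 1 — Angular frequency: ω = 2π·f = 2π·116 = 728.8 rad/s.
Step 2 — Component impedances:
  Z1: Z = R = 150 Ω
  Z2: Z = 1/(jωC) = -j/(ω·C) = 0 - j1.372e+04 Ω
  Z3: Z = jωL = j·728.8·0.001 = 0 + j0.7288 Ω
  Z4: Z = R = 105 Ω
  Z5: Z = 1/(jωC) = -j/(ω·C) = 0 - j7.84e+05 Ω
Step 3 — Bridge requires nodal analysis (the Z5 bridge couples midpoints C and D, so the two paths cannot be reduced to a simple series/parallel combination). Setting node B to ground and injecting 1 A at node A, the 3-node admittance system at A, C, D solves to V_A = Z_AB = 105 - j0.07464 Ω = 105∠-0.0° Ω.
Step 4 — Power factor: PF = cos(φ) = Re(Z)/|Z| = 105/105 = 1.
Step 5 — Type: Im(Z) = -0.07464 ⇒ leading (phase φ = -0.0°).

PF = 1 (leading, φ = -0.0°)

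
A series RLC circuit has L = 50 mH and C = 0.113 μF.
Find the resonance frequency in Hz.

Step 1 — Resonance condition Im(Z)=0 gives ω₀ = 1/√(LC).
Step 2 — ω₀ = 1/√(0.05·1.13e-07) = 1.33e+04 rad/s.
Step 3 — f₀ = ω₀/(2π) = 2117 Hz.

f₀ = 2117 Hz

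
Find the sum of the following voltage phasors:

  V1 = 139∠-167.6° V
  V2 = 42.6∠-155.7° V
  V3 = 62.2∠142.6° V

Step 1 — Convert each phasor to rectangular form:
  V1 = 139·(cos(-167.6°) + j·sin(-167.6°)) = -135.8 - j29.85 V
  V2 = 42.6·(cos(-155.7°) + j·sin(-155.7°)) = -38.83 - j17.53 V
  V3 = 62.2·(cos(142.6°) + j·sin(142.6°)) = -49.41 + j37.78 V
Step 2 — Sum components: V_total = -224 - j9.6 V.
Step 3 — Convert to polar: |V_total| = 224.2 V, ∠V_total = -177.5°.

V_total = 224.2∠-177.5° V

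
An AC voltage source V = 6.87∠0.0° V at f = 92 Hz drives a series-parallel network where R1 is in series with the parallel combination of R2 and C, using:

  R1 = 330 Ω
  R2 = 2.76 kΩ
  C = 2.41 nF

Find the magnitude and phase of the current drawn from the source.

Step 1 — Angular frequency: ω = 2π·f = 2π·92 = 578.1 rad/s.
Step 2 — Component impedances:
  R1: Z = R = 330 Ω
  R2: Z = R = 2760 Ω
  C: Z = 1/(jωC) = -j/(ω·C) = 0 - j7.178e+05 Ω
Step 3 — Parallel branch: R2 || C = 1/(1/R2 + 1/C) = 2760 - j10.61 Ω.
Step 4 — Series with R1: Z_total = R1 + (R2 || C) = 3090 - j10.61 Ω = 3090∠-0.2° Ω.
Step 5 — Source phasor: V = 6.87∠0.0° V = 6.87 V.
Step 6 — Ohm's law: I = V / Z_total = (6.87) / (3090 - j10.61) = 0.002223 + j7.636e-06 A.
Step 7 — Convert to polar: |I| = 0.002223 A, ∠I = 0.2°.

I = 0.002223∠0.2° A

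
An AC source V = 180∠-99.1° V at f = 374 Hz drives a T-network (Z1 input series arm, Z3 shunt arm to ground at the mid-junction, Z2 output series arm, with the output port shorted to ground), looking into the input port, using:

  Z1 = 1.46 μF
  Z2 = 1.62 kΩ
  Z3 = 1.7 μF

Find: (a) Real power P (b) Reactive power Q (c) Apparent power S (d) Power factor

Step 1 — Angular frequency: ω = 2π·f = 2π·374 = 2350 rad/s.
Step 2 — Component impedances:
  Z1: Z = 1/(jωC) = -j/(ω·C) = 0 - j291.5 Ω
  Z2: Z = R = 1620 Ω
  Z3: Z = 1/(jωC) = -j/(ω·C) = 0 - j250.3 Ω
Step 3 — With the output port shorted to ground, the output series arm Z2 runs from the junction to ground; the shunt arm Z3 also runs from the junction to ground. They appear in parallel: Z3 || Z2 = 37.78 - j244.5 Ω.
Step 4 — Series with input arm Z1: Z_in = Z1 + (Z3 || Z2) = 37.78 - j536 Ω = 537.3∠-86.0° Ω.
Step 5 — Source phasor: V = 180∠-99.1° V = -28.47 - j177.7 V.
Step 6 — Current: I = V / Z = 0.3263 - j0.07611 A = 0.335∠-13.1° A.
Step 7 — Complex power: S = V·I* = 4.24 - j60.15 VA.
Step 8 — Real power: P = Re(S) = 4.24 W.
Step 9 — Reactive power: Q = Im(S) = -60.15 VAR.
Step 10 — Apparent power: |S| = 60.3 VA.
Step 11 — Power factor: PF = P/|S| = 0.07031 (leading).

(a) P = 4.24 W  (b) Q = -60.15 VAR  (c) S = 60.3 VA  (d) PF = 0.07031 (leading)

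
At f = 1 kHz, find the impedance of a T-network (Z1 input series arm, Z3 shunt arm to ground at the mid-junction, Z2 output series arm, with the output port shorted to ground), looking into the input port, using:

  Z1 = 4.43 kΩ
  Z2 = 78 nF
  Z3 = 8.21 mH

Step 1 — Angular frequency: ω = 2π·f = 2π·1000 = 6283 rad/s.
Step 2 — Component impedances:
  Z1: Z = R = 4430 Ω
  Z2: Z = 1/(jωC) = -j/(ω·C) = 0 - j2040 Ω
  Z3: Z = jωL = j·6283·0.00821 = 0 + j51.58 Ω
Step 3 — With the output port shorted to ground, the output series arm Z2 runs from the junction to ground; the shunt arm Z3 also runs from the junction to ground. They appear in parallel: Z3 || Z2 = 0 + j52.92 Ω.
Step 4 — Series with input arm Z1: Z_in = Z1 + (Z3 || Z2) = 4430 + j52.92 Ω = 4430∠0.7° Ω.

Z = 4430 + j52.92 Ω = 4430∠0.7° Ω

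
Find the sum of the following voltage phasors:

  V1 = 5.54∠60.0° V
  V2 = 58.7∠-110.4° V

Step 1 — Convert each phasor to rectangular form:
  V1 = 5.54·(cos(60.0°) + j·sin(60.0°)) = 2.77 + j4.798 V
  V2 = 58.7·(cos(-110.4°) + j·sin(-110.4°)) = -20.46 - j55.02 V
Step 2 — Sum components: V_total = -17.69 - j50.22 V.
Step 3 — Convert to polar: |V_total| = 53.25 V, ∠V_total = -109.4°.

V_total = 53.25∠-109.4° V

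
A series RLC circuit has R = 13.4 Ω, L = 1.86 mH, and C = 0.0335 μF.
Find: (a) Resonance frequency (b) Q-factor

Step 1 — Resonance condition Im(Z)=0 gives ω₀ = 1/√(LC).
Step 2 — ω₀ = 1/√(0.00186·3.35e-08) = 1.267e+05 rad/s.
Step 3 — f₀ = ω₀/(2π) = 2.016e+04 Hz.
Step 4 — Series Q: Q = ω₀L/R = 1.267e+05·0.00186/13.4 = 17.58.

(a) f₀ = 2.016e+04 Hz  (b) Q = 17.58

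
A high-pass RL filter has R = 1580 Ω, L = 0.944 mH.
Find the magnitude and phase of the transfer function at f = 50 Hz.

Step 1 — Angular frequency: ω = 2π·50 = 314.2 rad/s.
Step 2 — Transfer function: H(jω) = jωL/(R + jωL).
Step 3 — Numerator jωL = j·0.2966; denominator R + jωL = 1580 + j0.2966.
Step 4 — H = 3.523e-08 + j0.0001877.
Step 5 — Magnitude: |H| = 0.0001877 (-74.5 dB); phase: φ = 90.0°.

|H| = 0.0001877 (-74.5 dB), φ = 90.0°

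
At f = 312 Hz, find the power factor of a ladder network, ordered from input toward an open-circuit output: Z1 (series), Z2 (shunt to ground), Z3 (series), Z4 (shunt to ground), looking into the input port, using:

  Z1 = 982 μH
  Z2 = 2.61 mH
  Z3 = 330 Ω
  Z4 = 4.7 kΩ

Step 1 — Angular frequency: ω = 2π·f = 2π·312 = 1960 rad/s.
Step 2 — Component impedances:
  Z1: Z = jωL = j·1960·0.000982 = 0 + j1.925 Ω
  Z2: Z = jωL = j·1960·0.00261 = 0 + j5.117 Ω
  Z3: Z = R = 330 Ω
  Z4: Z = R = 4700 Ω
Step 3 — Ladder network (open output): work backward from the far end, alternating series and parallel combinations. Z_in = 0.005205 + j7.042 Ω = 7.042∠90.0° Ω.
Step 4 — Power factor: PF = cos(φ) = Re(Z)/|Z| = 0.005205/7.042 = 0.0007391.
Step 5 — Type: Im(Z) = 7.042 ⇒ lagging (phase φ = 90.0°).

PF = 0.0007391 (lagging, φ = 90.0°)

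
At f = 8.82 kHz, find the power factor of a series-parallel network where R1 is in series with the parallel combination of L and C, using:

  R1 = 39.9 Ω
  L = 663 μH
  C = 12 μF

Step 1 — Angular frequency: ω = 2π·f = 2π·8820 = 5.542e+04 rad/s.
Step 2 — Component impedances:
  R1: Z = R = 39.9 Ω
  L: Z = jωL = j·5.542e+04·0.000663 = 0 + j36.74 Ω
  C: Z = 1/(jωC) = -j/(ω·C) = 0 - j1.504 Ω
Step 3 — Parallel branch: L || C = 1/(1/L + 1/C) = 0 - j1.568 Ω.
Step 4 — Series with R1: Z_total = R1 + (L || C) = 39.9 - j1.568 Ω = 39.93∠-2.3° Ω.
Step 5 — Power factor: PF = cos(φ) = Re(Z)/|Z| = 39.9/39.93 = 0.9992.
Step 6 — Type: Im(Z) = -1.568 ⇒ leading (phase φ = -2.3°).

PF = 0.9992 (leading, φ = -2.3°)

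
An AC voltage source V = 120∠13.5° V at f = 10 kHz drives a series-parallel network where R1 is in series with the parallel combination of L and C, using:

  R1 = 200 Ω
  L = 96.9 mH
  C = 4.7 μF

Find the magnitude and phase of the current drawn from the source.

Step 1 — Angular frequency: ω = 2π·f = 2π·1e+04 = 6.283e+04 rad/s.
Step 2 — Component impedances:
  R1: Z = R = 200 Ω
  L: Z = jωL = j·6.283e+04·0.0969 = 0 + j6088 Ω
  C: Z = 1/(jωC) = -j/(ω·C) = 0 - j3.386 Ω
Step 3 — Parallel branch: L || C = 1/(1/L + 1/C) = 0 - j3.388 Ω.
Step 4 — Series with R1: Z_total = R1 + (L || C) = 200 - j3.388 Ω = 200∠-1.0° Ω.
Step 5 — Source phasor: V = 120∠13.5° V = 116.7 + j28.01 V.
Step 6 — Ohm's law: I = V / Z_total = (116.7 + j28.01) / (200 - j3.388) = 0.5809 + j0.1499 A.
Step 7 — Convert to polar: |I| = 0.5999 A, ∠I = 14.5°.

I = 0.5999∠14.5° A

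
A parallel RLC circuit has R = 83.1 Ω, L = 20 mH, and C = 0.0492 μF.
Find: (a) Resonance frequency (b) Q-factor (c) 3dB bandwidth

Step 1 — Resonance: ω₀ = 1/√(LC) = 1/√(0.02·4.92e-08) = 3.188e+04 rad/s.
Step 2 — f₀ = ω₀/(2π) = 5074 Hz.
Step 3 — Parallel Q: Q = R/(ω₀L) = 83.1/(3.188e+04·0.02) = 0.1303.
Step 4 — Bandwidth: Δω = ω₀/Q = 2.446e+05 rad/s; BW = Δω/(2π) = 3.893e+04 Hz.

(a) f₀ = 5074 Hz  (b) Q = 0.1303  (c) BW = 3.893e+04 Hz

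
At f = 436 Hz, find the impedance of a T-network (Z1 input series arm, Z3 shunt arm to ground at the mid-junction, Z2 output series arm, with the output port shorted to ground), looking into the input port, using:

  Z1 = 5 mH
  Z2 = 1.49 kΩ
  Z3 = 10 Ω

Step 1 — Angular frequency: ω = 2π·f = 2π·436 = 2739 rad/s.
Step 2 — Component impedances:
  Z1: Z = jωL = j·2739·0.005 = 0 + j13.7 Ω
  Z2: Z = R = 1490 Ω
  Z3: Z = R = 10 Ω
Step 3 — With the output port shorted to ground, the output series arm Z2 runs from the junction to ground; the shunt arm Z3 also runs from the junction to ground. They appear in parallel: Z3 || Z2 = 9.933 Ω.
Step 4 — Series with input arm Z1: Z_in = Z1 + (Z3 || Z2) = 9.933 + j13.7 Ω = 16.92∠54.1° Ω.

Z = 9.933 + j13.7 Ω = 16.92∠54.1° Ω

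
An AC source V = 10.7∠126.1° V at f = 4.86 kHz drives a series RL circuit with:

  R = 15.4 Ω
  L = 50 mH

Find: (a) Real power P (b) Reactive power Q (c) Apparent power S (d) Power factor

Step 1 — Angular frequency: ω = 2π·f = 2π·4860 = 3.054e+04 rad/s.
Step 2 — Component impedances:
  R: Z = R = 15.4 Ω
  L: Z = jωL = j·3.054e+04·0.05 = 0 + j1527 Ω
Step 3 — Series combination: Z_total = R + L = 15.4 + j1527 Ω = 1527∠89.4° Ω.
Step 4 — Source phasor: V = 10.7∠126.1° V = -6.304 + j8.645 V.
Step 5 — Current: I = V / Z = 0.00562 + j0.004186 A = 0.007008∠36.7° A.
Step 6 — Complex power: S = V·I* = 0.0007563 + j0.07498 VA.
Step 7 — Real power: P = Re(S) = 0.0007563 W.
Step 8 — Reactive power: Q = Im(S) = 0.07498 VAR.
Step 9 — Apparent power: |S| = 0.07498 VA.
Step 10 — Power factor: PF = P/|S| = 0.01009 (lagging).

(a) P = 0.0007563 W  (b) Q = 0.07498 VAR  (c) S = 0.07498 VA  (d) PF = 0.01009 (lagging)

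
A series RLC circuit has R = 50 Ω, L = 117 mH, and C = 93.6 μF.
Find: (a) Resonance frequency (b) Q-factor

Step 1 — Resonance condition Im(Z)=0 gives ω₀ = 1/√(LC).
Step 2 — ω₀ = 1/√(0.117·9.36e-05) = 302.2 rad/s.
Step 3 — f₀ = ω₀/(2π) = 48.09 Hz.
Step 4 — Series Q: Q = ω₀L/R = 302.2·0.117/50 = 0.7071.

(a) f₀ = 48.09 Hz  (b) Q = 0.7071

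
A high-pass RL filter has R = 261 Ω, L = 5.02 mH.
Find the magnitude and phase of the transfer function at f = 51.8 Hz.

Step 1 — Angular frequency: ω = 2π·51.8 = 325.5 rad/s.
Step 2 — Transfer function: H(jω) = jωL/(R + jωL).
Step 3 — Numerator jωL = j·1.634; denominator R + jωL = 261 + j1.634.
Step 4 — H = 3.919e-05 + j0.00626.
Step 5 — Magnitude: |H| = 0.00626 (-44.1 dB); phase: φ = 89.6°.

|H| = 0.00626 (-44.1 dB), φ = 89.6°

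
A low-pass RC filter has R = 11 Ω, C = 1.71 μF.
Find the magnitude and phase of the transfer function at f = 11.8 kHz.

Step 1 — Angular frequency: ω = 2π·1.18e+04 = 7.414e+04 rad/s.
Step 2 — Transfer function: H(jω) = 1/(1 + jωRC).
Step 3 — Denominator: 1 + jωRC = 1 + j·7.414e+04·11·1.71e-06 = 1 + j1.395.
Step 4 — H = 0.3396 - j0.4736.
Step 5 — Magnitude: |H| = 0.5827 (-4.7 dB); phase: φ = -54.4°.

|H| = 0.5827 (-4.7 dB), φ = -54.4°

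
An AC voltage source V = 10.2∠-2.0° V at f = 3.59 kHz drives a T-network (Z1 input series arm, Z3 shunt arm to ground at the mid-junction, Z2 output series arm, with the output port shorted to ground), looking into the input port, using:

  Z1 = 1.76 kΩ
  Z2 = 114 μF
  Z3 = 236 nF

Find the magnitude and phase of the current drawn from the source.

Step 1 — Angular frequency: ω = 2π·f = 2π·3590 = 2.256e+04 rad/s.
Step 2 — Component impedances:
  Z1: Z = R = 1760 Ω
  Z2: Z = 1/(jωC) = -j/(ω·C) = 0 - j0.3889 Ω
  Z3: Z = 1/(jωC) = -j/(ω·C) = 0 - j187.9 Ω
Step 3 — With the output port shorted to ground, the output series arm Z2 runs from the junction to ground; the shunt arm Z3 also runs from the junction to ground. They appear in parallel: Z3 || Z2 = 0 - j0.3881 Ω.
Step 4 — Series with input arm Z1: Z_in = Z1 + (Z3 || Z2) = 1760 - j0.3881 Ω = 1760∠-0.0° Ω.
Step 5 — Source phasor: V = 10.2∠-2.0° V = 10.19 - j0.356 V.
Step 6 — Ohm's law: I = V / Z_total = (10.19 - j0.356) / (1760 - j0.3881) = 0.005792 - j0.000201 A.
Step 7 — Convert to polar: |I| = 0.005795 A, ∠I = -2.0°.

I = 0.005795∠-2.0° A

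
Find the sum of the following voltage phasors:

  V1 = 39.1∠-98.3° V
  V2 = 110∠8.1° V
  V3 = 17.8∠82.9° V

Step 1 — Convert each phasor to rectangular form:
  V1 = 39.1·(cos(-98.3°) + j·sin(-98.3°)) = -5.644 - j38.69 V
  V2 = 110·(cos(8.1°) + j·sin(8.1°)) = 108.9 + j15.5 V
  V3 = 17.8·(cos(82.9°) + j·sin(82.9°)) = 2.2 + j17.66 V
Step 2 — Sum components: V_total = 105.5 - j5.528 V.
Step 3 — Convert to polar: |V_total| = 105.6 V, ∠V_total = -3.0°.

V_total = 105.6∠-3.0° V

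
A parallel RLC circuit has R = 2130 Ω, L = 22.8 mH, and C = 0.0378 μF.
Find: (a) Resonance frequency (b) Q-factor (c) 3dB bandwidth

Step 1 — Resonance: ω₀ = 1/√(LC) = 1/√(0.0228·3.78e-08) = 3.406e+04 rad/s.
Step 2 — f₀ = ω₀/(2π) = 5421 Hz.
Step 3 — Parallel Q: Q = R/(ω₀L) = 2130/(3.406e+04·0.0228) = 2.743.
Step 4 — Bandwidth: Δω = ω₀/Q = 1.242e+04 rad/s; BW = Δω/(2π) = 1977 Hz.

(a) f₀ = 5421 Hz  (b) Q = 2.743  (c) BW = 1977 Hz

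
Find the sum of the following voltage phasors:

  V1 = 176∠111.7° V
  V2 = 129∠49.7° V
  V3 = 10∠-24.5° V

Step 1 — Convert each phasor to rectangular form:
  V1 = 176·(cos(111.7°) + j·sin(111.7°)) = -65.08 + j163.5 V
  V2 = 129·(cos(49.7°) + j·sin(49.7°)) = 83.44 + j98.38 V
  V3 = 10·(cos(-24.5°) + j·sin(-24.5°)) = 9.1 - j4.147 V
Step 2 — Sum components: V_total = 27.46 + j257.8 V.
Step 3 — Convert to polar: |V_total| = 259.2 V, ∠V_total = 83.9°.

V_total = 259.2∠83.9° V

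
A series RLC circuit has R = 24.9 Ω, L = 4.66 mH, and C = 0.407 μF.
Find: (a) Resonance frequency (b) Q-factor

Step 1 — Resonance condition Im(Z)=0 gives ω₀ = 1/√(LC).
Step 2 — ω₀ = 1/√(0.00466·4.07e-07) = 2.296e+04 rad/s.
Step 3 — f₀ = ω₀/(2π) = 3655 Hz.
Step 4 — Series Q: Q = ω₀L/R = 2.296e+04·0.00466/24.9 = 4.297.

(a) f₀ = 3655 Hz  (b) Q = 4.297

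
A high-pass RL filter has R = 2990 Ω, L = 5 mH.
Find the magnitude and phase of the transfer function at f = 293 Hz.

Step 1 — Angular frequency: ω = 2π·293 = 1841 rad/s.
Step 2 — Transfer function: H(jω) = jωL/(R + jωL).
Step 3 — Numerator jωL = j·9.205; denominator R + jωL = 2990 + j9.205.
Step 4 — H = 9.477e-06 + j0.003079.
Step 5 — Magnitude: |H| = 0.003079 (-50.2 dB); phase: φ = 89.8°.

|H| = 0.003079 (-50.2 dB), φ = 89.8°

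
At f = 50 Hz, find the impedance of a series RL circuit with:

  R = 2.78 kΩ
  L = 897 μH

Step 1 — Angular frequency: ω = 2π·f = 2π·50 = 314.2 rad/s.
Step 2 — Component impedances:
  R: Z = R = 2780 Ω
  L: Z = jωL = j·314.2·0.000897 = 0 + j0.2818 Ω
Step 3 — Series combination: Z_total = R + L = 2780 + j0.2818 Ω = 2780∠0.0° Ω.

Z = 2780 + j0.2818 Ω = 2780∠0.0° Ω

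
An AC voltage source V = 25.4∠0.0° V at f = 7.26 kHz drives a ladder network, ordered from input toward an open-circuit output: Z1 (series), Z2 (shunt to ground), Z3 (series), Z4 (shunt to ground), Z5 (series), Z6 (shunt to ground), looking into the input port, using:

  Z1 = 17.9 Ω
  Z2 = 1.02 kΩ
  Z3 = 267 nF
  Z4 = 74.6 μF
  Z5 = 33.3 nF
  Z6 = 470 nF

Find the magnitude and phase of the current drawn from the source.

Step 1 — Angular frequency: ω = 2π·f = 2π·7260 = 4.562e+04 rad/s.
Step 2 — Component impedances:
  Z1: Z = R = 17.9 Ω
  Z2: Z = R = 1020 Ω
  Z3: Z = 1/(jωC) = -j/(ω·C) = 0 - j82.11 Ω
  Z4: Z = 1/(jωC) = -j/(ω·C) = 0 - j0.2939 Ω
  Z5: Z = 1/(jωC) = -j/(ω·C) = 0 - j658.3 Ω
  Z6: Z = 1/(jωC) = -j/(ω·C) = 0 - j46.64 Ω
Step 3 — Ladder network (open output): work backward from the far end, alternating series and parallel combinations. Z_in = 24.51 - j81.86 Ω = 85.46∠-73.3° Ω.
Step 4 — Source phasor: V = 25.4∠0.0° V = 25.4 V.
Step 5 — Ohm's law: I = V / Z_total = (25.4) / (24.51 - j81.86) = 0.08526 + j0.2847 A.
Step 6 — Convert to polar: |I| = 0.2972 A, ∠I = 73.3°.

I = 0.2972∠73.3° A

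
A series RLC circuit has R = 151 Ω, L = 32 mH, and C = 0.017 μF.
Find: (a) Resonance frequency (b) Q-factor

Step 1 — Resonance condition Im(Z)=0 gives ω₀ = 1/√(LC).
Step 2 — ω₀ = 1/√(0.032·1.7e-08) = 4.287e+04 rad/s.
Step 3 — f₀ = ω₀/(2π) = 6824 Hz.
Step 4 — Series Q: Q = ω₀L/R = 4.287e+04·0.032/151 = 9.086.

(a) f₀ = 6824 Hz  (b) Q = 9.086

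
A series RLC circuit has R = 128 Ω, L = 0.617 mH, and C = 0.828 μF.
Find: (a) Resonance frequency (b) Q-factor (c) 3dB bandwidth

Step 1 — Resonance: ω₀ = 1/√(LC) = 1/√(0.000617·8.28e-07) = 4.424e+04 rad/s.
Step 2 — f₀ = ω₀/(2π) = 7041 Hz.
Step 3 — Series Q: Q = ω₀L/R = 4.424e+04·0.000617/128 = 0.2133.
Step 4 — Bandwidth: Δω = ω₀/Q = 2.075e+05 rad/s; BW = Δω/(2π) = 3.302e+04 Hz.

(a) f₀ = 7041 Hz  (b) Q = 0.2133  (c) BW = 3.302e+04 Hz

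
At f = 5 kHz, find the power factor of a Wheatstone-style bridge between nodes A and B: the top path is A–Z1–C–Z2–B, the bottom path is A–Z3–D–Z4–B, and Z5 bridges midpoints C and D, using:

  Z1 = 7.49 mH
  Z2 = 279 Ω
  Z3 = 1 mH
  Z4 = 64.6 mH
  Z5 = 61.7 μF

Step 1 — Angular frequency: ω = 2π·f = 2π·5000 = 3.142e+04 rad/s.
Step 2 — Component impedances:
  Z1: Z = jωL = j·3.142e+04·0.00749 = 0 + j235.3 Ω
  Z2: Z = R = 279 Ω
  Z3: Z = jωL = j·3.142e+04·0.001 = 0 + j31.42 Ω
  Z4: Z = jωL = j·3.142e+04·0.0646 = 0 + j2029 Ω
  Z5: Z = 1/(jωC) = -j/(ω·C) = 0 - j0.5159 Ω
Step 3 — Bridge requires nodal analysis (the Z5 bridge couples midpoints C and D, so the two paths cannot be reduced to a simple series/parallel combination). Setting node B to ground and injecting 1 A at node A, the 3-node admittance system at A, C, D solves to V_A = Z_AB = 273.9 + j64.98 Ω = 281.5∠13.3° Ω.
Step 4 — Power factor: PF = cos(φ) = Re(Z)/|Z| = 273.9/281.5 = 0.973.
Step 5 — Type: Im(Z) = 64.98 ⇒ lagging (phase φ = 13.3°).

PF = 0.973 (lagging, φ = 13.3°)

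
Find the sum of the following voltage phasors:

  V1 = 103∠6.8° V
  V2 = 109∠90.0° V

Step 1 — Convert each phasor to rectangular form:
  V1 = 103·(cos(6.8°) + j·sin(6.8°)) = 102.3 + j12.2 V
  V2 = 109·(cos(90.0°) + j·sin(90.0°)) = 0 + j109 V
Step 2 — Sum components: V_total = 102.3 + j121.2 V.
Step 3 — Convert to polar: |V_total| = 158.6 V, ∠V_total = 49.8°.

V_total = 158.6∠49.8° V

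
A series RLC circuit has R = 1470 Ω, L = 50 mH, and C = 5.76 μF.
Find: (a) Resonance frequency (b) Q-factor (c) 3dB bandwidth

Step 1 — Resonance: ω₀ = 1/√(LC) = 1/√(0.05·5.76e-06) = 1863 rad/s.
Step 2 — f₀ = ω₀/(2π) = 296.6 Hz.
Step 3 — Series Q: Q = ω₀L/R = 1863·0.05/1470 = 0.06338.
Step 4 — Bandwidth: Δω = ω₀/Q = 2.94e+04 rad/s; BW = Δω/(2π) = 4679 Hz.

(a) f₀ = 296.6 Hz  (b) Q = 0.06338  (c) BW = 4679 Hz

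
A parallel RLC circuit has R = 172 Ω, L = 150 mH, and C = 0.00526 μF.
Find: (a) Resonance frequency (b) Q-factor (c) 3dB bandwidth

Step 1 — Resonance: ω₀ = 1/√(LC) = 1/√(0.15·5.26e-09) = 3.56e+04 rad/s.
Step 2 — f₀ = ω₀/(2π) = 5666 Hz.
Step 3 — Parallel Q: Q = R/(ω₀L) = 172/(3.56e+04·0.15) = 0.03221.
Step 4 — Bandwidth: Δω = ω₀/Q = 1.105e+06 rad/s; BW = Δω/(2π) = 1.759e+05 Hz.

(a) f₀ = 5666 Hz  (b) Q = 0.03221  (c) BW = 1.759e+05 Hz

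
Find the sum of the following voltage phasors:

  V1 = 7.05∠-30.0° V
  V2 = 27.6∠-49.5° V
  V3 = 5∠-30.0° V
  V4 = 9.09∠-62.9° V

Step 1 — Convert each phasor to rectangular form:
  V1 = 7.05·(cos(-30.0°) + j·sin(-30.0°)) = 6.105 - j3.525 V
  V2 = 27.6·(cos(-49.5°) + j·sin(-49.5°)) = 17.92 - j20.99 V
  V3 = 5·(cos(-30.0°) + j·sin(-30.0°)) = 4.33 - j2.5 V
  V4 = 9.09·(cos(-62.9°) + j·sin(-62.9°)) = 4.141 - j8.092 V
Step 2 — Sum components: V_total = 32.5 - j35.1 V.
Step 3 — Convert to polar: |V_total| = 47.84 V, ∠V_total = -47.2°.

V_total = 47.84∠-47.2° V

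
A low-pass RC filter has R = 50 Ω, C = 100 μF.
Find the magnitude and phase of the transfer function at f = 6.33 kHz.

Step 1 — Angular frequency: ω = 2π·6330 = 3.977e+04 rad/s.
Step 2 — Transfer function: H(jω) = 1/(1 + jωRC).
Step 3 — Denominator: 1 + jωRC = 1 + j·3.977e+04·50·0.0001 = 1 + j198.9.
Step 4 — H = 2.529e-05 - j0.005028.
Step 5 — Magnitude: |H| = 0.005029 (-46.0 dB); phase: φ = -89.7°.

|H| = 0.005029 (-46.0 dB), φ = -89.7°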